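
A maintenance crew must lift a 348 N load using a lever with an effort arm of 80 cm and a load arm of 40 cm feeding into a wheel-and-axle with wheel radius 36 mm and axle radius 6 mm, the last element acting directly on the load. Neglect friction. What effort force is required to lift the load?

29 N

Lever MA = effort arm / load arm = 80/40 = 2.
Wheel-and-axle MA = R/r = 36/6 = 6.
Combined ideal MA = 2 × 6 = 12.
Effort = load / MA = 348 / 12 = 29 N.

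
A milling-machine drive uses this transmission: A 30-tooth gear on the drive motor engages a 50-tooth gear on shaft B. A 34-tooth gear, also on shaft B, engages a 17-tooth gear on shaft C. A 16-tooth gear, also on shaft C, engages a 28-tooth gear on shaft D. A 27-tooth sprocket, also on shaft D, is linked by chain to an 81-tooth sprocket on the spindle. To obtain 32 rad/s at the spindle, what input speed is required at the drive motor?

140 rad/s

Overall ratio R = 1.6667 × 0.5 × 1.75 × 3 = 4.375.
Required input speed = output speed × R = 32 × 4.375 = 140 rad/s.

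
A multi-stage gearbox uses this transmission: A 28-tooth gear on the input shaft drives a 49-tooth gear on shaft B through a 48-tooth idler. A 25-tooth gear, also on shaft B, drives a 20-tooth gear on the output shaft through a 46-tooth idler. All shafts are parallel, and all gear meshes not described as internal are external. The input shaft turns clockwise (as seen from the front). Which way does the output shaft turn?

clockwise

the input shaft → shaft B: driver → idler → driven is 2 external meshes, 2 reversals → CW.
shaft B → the output shaft: driver → idler → driven is 2 external meshes, 2 reversals → CW.
4 reversals in total — an even number — so the output shaft turns the same way as the input shaft.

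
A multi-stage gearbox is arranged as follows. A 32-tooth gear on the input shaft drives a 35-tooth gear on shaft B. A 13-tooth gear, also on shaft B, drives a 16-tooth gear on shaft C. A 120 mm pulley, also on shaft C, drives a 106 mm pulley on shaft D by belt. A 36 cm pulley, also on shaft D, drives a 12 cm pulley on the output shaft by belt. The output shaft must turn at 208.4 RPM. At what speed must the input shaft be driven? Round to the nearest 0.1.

82.6 RPM

Overall ratio R = 1.0938 × 1.2308 × 0.88333 × 0.33333 = 0.39637.
Required input speed = output speed × R = 208.4 × 0.39637 = 82.603 RPM.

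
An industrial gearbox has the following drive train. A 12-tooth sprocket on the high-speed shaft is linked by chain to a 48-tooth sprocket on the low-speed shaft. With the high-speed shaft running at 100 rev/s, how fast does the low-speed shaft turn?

chain 48/12 = 4 → 100/4 = 25 rev/s

25 rev/s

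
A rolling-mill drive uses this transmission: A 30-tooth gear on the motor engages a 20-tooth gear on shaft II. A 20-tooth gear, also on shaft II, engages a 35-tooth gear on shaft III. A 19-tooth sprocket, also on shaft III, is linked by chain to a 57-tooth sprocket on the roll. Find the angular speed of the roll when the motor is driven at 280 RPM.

80 RPM

gear mesh 20/30 = 0.66667 → 280/0.66667 = 420 RPM
gear mesh 35/20 = 1.75 → 420/1.75 = 240 RPM
chain 57/19 = 3 → 240/3 = 80 RPM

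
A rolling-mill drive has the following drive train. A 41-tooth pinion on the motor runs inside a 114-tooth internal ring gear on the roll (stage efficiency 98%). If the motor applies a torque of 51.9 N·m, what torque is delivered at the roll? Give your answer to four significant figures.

141.4 N·m

internal gear 114/41 = 2.7805 → τ = 51.9·2.7805·0.98 = 141.42 N·m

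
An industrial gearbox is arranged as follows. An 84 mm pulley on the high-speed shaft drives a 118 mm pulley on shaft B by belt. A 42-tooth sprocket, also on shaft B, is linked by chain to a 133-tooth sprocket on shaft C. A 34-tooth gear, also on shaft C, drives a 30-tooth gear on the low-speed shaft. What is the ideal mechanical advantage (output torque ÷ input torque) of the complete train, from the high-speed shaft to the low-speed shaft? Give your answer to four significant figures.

3.925

Each stage contributes driven/driver: belt 118/84 = 1.4048, chain 133/42 = 3.1667, gear mesh 30/34 = 0.88235.
Overall: 1.4048 × 3.1667 × 0.88235 = 3.9251.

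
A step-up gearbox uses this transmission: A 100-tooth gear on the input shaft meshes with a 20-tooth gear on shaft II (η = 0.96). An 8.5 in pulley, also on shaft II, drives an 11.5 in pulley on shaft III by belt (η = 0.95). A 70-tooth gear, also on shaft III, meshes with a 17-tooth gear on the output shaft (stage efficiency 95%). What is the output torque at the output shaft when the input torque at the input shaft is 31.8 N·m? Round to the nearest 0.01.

gear mesh 20/100 = 0.2 → τ = 31.8·0.2·0.96 = 6.1056 N·m
belt 11.5/8.5 = 1.3529 → τ = 6.1056·1.3529·0.95 = 7.8475 N·m
gear mesh 17/70 = 0.24286 → τ = 7.8475·0.24286·0.95 = 1.8105 N·m

1.81 N·m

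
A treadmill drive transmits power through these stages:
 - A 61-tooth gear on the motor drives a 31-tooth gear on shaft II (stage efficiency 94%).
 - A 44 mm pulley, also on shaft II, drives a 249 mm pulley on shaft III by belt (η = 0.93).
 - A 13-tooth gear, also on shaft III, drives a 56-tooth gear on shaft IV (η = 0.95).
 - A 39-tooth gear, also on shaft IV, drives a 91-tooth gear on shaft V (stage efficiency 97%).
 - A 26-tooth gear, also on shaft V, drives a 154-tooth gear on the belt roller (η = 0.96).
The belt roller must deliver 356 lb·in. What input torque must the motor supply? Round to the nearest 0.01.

Overall ratio R = 0.5082 × 5.6591 × 4.3077 × 2.3333 × 5.9231 = 171.22; overall efficiency η = 0.94 × 0.93 × 0.95 × 0.97 × 0.96 = 0.7734.
Input torque = output torque / (R × η) = 356 / (171.22 × 0.7734) = 2.6886 lb·in.

2.69 lb·in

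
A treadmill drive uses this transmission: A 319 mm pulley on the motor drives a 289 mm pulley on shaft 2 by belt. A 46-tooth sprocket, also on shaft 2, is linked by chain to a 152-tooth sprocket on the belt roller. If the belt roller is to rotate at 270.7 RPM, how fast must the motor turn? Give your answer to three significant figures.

Overall ratio R = 0.90596 × 3.3043 = 2.9936.
Required input speed = output speed × R = 270.7 × 2.9936 = 810.37 RPM.

810 RPM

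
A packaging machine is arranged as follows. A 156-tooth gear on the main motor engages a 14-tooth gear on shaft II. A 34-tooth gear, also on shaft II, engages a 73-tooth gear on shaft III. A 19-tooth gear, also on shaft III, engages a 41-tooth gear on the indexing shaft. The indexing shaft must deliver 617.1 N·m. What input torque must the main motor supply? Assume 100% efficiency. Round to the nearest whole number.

Overall ratio R = 0.089744 × 2.1471 × 2.1579 = 0.41579.
Input torque = output torque / R = 617.1 / 0.41579 = 1484.2 N·m.

1484 N·m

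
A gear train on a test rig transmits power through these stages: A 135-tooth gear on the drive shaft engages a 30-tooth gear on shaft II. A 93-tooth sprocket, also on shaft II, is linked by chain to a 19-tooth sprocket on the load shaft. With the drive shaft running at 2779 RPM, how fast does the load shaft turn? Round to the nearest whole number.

61211 RPM

the drive shaft → shaft II (gear mesh, 30/135): 2779 ÷ 0.22222 = 12506 RPM
shaft II → the load shaft (chain, 19/93): 12506 ÷ 0.2043 = 61211 RPM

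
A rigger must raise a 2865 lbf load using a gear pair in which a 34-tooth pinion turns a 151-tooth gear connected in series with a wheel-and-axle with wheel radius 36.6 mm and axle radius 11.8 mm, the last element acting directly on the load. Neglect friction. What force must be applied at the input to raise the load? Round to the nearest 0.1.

208.0 lbf

Gear pair MA = 151/34 = 4.4412.
Wheel-and-axle MA = R/r = 36.6/11.8 = 3.1017.
Combined ideal MA = 4.4412 × 3.1017 = 13.775.
Effort = load / MA = 2865 / 13.775 = 207.98 lbf.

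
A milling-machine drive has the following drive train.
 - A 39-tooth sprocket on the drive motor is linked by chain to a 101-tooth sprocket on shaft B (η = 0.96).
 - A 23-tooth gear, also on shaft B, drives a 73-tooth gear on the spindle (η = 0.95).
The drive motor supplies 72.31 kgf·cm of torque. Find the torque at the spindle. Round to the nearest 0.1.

After the chain (101/39): 72.31 × 2.5897 × 0.96 = 179.77 kgf·cm
After the gear mesh (73/23): 179.77 × 3.1739 × 0.95 = 542.06 kgf·cm

542.1 kgf·cm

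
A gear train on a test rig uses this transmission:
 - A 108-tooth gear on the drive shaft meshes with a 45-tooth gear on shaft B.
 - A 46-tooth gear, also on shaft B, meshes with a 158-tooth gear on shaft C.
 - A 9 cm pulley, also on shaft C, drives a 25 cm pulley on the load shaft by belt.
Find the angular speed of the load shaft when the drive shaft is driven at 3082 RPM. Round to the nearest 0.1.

gear mesh 45/108 = 0.41667 → 3082/0.41667 = 7396.8 RPM
gear mesh 158/46 = 3.4348 → 7396.8/3.4348 = 2153.5 RPM
belt 25/9 = 2.7778 → 2153.5/2.7778 = 775.26 RPM

775.3 RPM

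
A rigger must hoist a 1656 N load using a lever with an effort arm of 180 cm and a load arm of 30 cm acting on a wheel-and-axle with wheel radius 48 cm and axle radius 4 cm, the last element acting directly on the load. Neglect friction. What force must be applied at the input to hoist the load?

23 N

Lever MA = effort arm / load arm = 180/30 = 6.
Wheel-and-axle MA = R/r = 48/4 = 12.
Combined ideal MA = 6 × 12 = 72.
Effort = load / MA = 1656 / 72 = 23 N.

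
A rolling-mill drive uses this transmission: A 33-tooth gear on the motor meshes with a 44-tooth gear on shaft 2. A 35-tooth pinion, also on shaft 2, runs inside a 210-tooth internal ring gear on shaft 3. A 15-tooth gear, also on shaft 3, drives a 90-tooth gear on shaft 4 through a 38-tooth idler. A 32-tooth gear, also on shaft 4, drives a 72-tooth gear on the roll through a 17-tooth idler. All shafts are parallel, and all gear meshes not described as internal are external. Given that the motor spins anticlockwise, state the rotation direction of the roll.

the motor → shaft 2: external mesh, 1 reversal → CW.
shaft 2 → shaft 3: internal mesh, same direction → CW.
shaft 3 → shaft 4: driver → idler → driven is 2 external meshes, 2 reversals → CW.
shaft 4 → the roll: driver → idler → driven is 2 external meshes, 2 reversals → CW.
5 reversals in total — an odd number — so the roll turns opposite to the motor.

clockwise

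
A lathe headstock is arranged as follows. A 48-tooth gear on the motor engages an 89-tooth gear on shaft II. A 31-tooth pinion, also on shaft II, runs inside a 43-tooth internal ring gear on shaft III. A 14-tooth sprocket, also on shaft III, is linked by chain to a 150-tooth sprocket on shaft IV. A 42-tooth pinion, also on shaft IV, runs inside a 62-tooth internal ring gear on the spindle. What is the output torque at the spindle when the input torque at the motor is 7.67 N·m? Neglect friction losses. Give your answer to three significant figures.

gear mesh 89/48 = 1.8542 → τ = 7.67·1.8542 = 14.221 N·m
internal gear 43/31 = 1.3871 → τ = 14.221·1.3871 = 19.727 N·m
chain 150/14 = 10.714 → τ = 19.727·10.714 = 211.36 N·m
internal gear 62/42 = 1.4762 → τ = 211.36·1.4762 = 312 N·m

312 N·m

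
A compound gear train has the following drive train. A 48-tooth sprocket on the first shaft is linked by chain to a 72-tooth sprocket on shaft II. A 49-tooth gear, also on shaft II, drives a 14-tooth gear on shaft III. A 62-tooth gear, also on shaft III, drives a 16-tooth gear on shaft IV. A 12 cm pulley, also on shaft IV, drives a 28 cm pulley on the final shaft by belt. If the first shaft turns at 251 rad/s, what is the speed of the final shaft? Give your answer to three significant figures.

the first shaft → shaft II (chain, 72/48): 251 ÷ 1.5 = 167.33 rad/s
shaft II → shaft III (gear mesh, 14/49): 167.33 ÷ 0.28571 = 585.67 rad/s
shaft III → shaft IV (gear mesh, 16/62): 585.67 ÷ 0.25806 = 2269.5 rad/s
shaft IV → the final shaft (belt, 28/12): 2269.5 ÷ 2.3333 = 972.62 rad/s

973 rad/s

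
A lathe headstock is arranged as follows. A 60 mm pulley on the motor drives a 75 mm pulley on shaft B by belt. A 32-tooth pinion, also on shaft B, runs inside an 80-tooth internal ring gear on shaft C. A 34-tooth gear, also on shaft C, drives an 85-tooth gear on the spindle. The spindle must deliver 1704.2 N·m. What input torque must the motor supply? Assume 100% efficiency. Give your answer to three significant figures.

218 N·m

Overall ratio R = 1.25 × 2.5 × 2.5 = 7.8125.
Input torque = output torque / R = 1704.2 / 7.8125 = 218.14 N·m.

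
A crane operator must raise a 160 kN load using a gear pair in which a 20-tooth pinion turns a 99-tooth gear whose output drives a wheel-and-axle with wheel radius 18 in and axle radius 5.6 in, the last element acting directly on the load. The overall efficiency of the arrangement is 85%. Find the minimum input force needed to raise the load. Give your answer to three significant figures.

Gear pair MA = 99/20 = 4.95.
Wheel-and-axle MA = R/r = 18/5.6 = 3.2143.
Combined ideal MA = 4.95 × 3.2143 = 15.911.
Actual MA = 15.911 × 0.85 = 13.524.
Effort = load / actual MA = 160 / 13.524 = 11.831 kN.

11.8 kN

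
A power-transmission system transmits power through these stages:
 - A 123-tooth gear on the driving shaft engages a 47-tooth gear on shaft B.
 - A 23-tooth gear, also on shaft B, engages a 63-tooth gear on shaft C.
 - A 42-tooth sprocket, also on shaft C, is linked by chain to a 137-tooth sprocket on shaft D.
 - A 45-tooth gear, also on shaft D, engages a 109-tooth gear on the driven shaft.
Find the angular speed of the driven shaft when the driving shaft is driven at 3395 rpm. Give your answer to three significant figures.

the driving shaft → shaft B (gear mesh, 47/123): 3395 ÷ 0.38211 = 8884.8 rpm
shaft B → shaft C (gear mesh, 63/23): 8884.8 ÷ 2.7391 = 3243.7 rpm
shaft C → shaft D (chain, 137/42): 3243.7 ÷ 3.2619 = 994.4 rpm
shaft D → the driven shaft (gear mesh, 109/45): 994.4 ÷ 2.4222 = 410.53 rpm

411 rpm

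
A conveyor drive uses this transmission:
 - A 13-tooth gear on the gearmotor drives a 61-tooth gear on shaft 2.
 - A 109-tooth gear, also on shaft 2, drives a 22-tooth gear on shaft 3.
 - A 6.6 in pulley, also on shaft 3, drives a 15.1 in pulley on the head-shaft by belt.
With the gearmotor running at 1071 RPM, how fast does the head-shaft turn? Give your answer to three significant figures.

494 RPM

Gear mesh: ratio = 61/13 = 4.6923, so shaft 2 turns at 1071 / 4.6923 = 228.25 RPM.
Gear mesh: ratio = 22/109 = 0.20183, so shaft 3 turns at 228.25 / 0.20183 = 1130.9 RPM.
Belt: ratio = 15.1/6.6 = 2.2879, so the head-shaft turns at 1130.9 / 2.2879 = 494.28 RPM.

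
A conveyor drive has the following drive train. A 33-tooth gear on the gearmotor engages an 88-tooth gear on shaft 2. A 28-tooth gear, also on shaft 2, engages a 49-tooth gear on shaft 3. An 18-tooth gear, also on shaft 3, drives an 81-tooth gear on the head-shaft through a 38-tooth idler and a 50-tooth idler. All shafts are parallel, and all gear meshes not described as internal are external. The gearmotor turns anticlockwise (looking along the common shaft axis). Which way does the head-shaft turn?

clockwise

the gearmotor → shaft 2: external mesh, 1 reversal → CW.
shaft 2 → shaft 3: external mesh, 1 reversal → CCW.
shaft 3 → the head-shaft: driver → idler → idler → driven is 3 external meshes, 3 reversals → CW.
5 reversals in total — an odd number — so the head-shaft turns opposite to the gearmotor.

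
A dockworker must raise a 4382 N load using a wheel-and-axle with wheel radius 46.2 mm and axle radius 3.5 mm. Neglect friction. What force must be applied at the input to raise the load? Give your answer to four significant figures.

332.0 N

Wheel-and-axle MA = R/r = 46.2/3.5 = 13.2.
Effort = load / MA = 4382 / 13.2 = 331.97 N.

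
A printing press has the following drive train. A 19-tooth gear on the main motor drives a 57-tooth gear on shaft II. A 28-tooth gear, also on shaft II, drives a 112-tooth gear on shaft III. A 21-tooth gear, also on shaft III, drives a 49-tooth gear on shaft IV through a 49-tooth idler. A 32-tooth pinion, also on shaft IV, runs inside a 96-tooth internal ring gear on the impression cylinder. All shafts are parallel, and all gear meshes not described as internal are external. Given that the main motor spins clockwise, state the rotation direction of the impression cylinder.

clockwise

the main motor → shaft II: external mesh, 1 reversal → CCW.
shaft II → shaft III: external mesh, 1 reversal → CW.
shaft III → shaft IV: driver → idler → driven is 2 external meshes, 2 reversals → CW.
shaft IV → the impression cylinder: internal mesh, same direction → CW.
4 reversals in total — an even number — so the impression cylinder turns the same way as the main motor.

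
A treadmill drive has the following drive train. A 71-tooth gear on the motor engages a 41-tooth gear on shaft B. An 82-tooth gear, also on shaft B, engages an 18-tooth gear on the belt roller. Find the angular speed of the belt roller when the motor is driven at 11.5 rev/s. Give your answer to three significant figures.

90.7 rev/s

Gear mesh: ratio = 41/71 = 0.57746, so shaft B turns at 11.5 / 0.57746 = 19.915 rev/s.
Gear mesh: ratio = 18/82 = 0.21951, so the belt roller turns at 19.915 / 0.21951 = 90.722 rev/s.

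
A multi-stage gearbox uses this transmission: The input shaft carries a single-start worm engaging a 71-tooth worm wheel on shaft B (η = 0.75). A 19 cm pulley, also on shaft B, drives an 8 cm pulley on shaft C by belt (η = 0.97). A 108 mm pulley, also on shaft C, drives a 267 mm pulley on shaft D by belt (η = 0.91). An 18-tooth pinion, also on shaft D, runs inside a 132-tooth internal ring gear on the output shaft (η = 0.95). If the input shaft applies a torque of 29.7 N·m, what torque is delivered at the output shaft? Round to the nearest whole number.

worm 71/1 = 71 → τ = 29.7·71·0.75 = 1581.5 N·m
belt 8/19 = 0.42105 → τ = 1581.5·0.42105·0.97 = 645.93 N·m
belt 267/108 = 2.4722 → τ = 645.93·2.4722·0.91 = 1453.2 N·m
internal gear 132/18 = 7.3333 → τ = 1453.2·7.3333·0.95 = 10124 N·m

10124 N·m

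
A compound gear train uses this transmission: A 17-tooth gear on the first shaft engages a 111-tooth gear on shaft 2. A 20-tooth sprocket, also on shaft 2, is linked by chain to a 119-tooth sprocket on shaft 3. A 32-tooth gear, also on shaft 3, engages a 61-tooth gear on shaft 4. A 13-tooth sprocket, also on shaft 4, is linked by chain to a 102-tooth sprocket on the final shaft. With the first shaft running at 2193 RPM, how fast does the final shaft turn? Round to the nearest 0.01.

Gear mesh: ratio = 111/17 = 6.5294, so shaft 2 turns at 2193 / 6.5294 = 335.86 RPM.
Chain: ratio = 119/20 = 5.95, so shaft 3 turns at 335.86 / 5.95 = 56.448 RPM.
Gear mesh: ratio = 61/32 = 1.9062, so shaft 4 turns at 56.448 / 1.9062 = 29.612 RPM.
Chain: ratio = 102/13 = 7.8462, so the final shaft turns at 29.612 / 7.8462 = 3.7741 RPM.

3.77 RPM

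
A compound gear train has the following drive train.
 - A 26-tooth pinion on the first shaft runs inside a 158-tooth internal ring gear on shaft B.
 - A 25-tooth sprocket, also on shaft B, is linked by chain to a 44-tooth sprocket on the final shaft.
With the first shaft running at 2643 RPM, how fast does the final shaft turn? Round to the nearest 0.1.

the first shaft → shaft B (internal gear, 158/26): 2643 ÷ 6.0769 = 434.92 RPM
shaft B → the final shaft (chain, 44/25): 434.92 ÷ 1.76 = 247.12 RPM

247.1 RPM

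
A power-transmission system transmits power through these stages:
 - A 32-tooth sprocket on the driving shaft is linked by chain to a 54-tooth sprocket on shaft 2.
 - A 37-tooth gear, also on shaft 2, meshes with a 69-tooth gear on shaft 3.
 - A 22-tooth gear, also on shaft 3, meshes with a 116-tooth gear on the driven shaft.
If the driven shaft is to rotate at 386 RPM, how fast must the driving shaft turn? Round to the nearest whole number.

6405 RPM

Overall ratio R = 1.6875 × 1.8649 × 5.2727 = 16.593.
Required input speed = output speed × R = 386 × 16.593 = 6404.9 RPM.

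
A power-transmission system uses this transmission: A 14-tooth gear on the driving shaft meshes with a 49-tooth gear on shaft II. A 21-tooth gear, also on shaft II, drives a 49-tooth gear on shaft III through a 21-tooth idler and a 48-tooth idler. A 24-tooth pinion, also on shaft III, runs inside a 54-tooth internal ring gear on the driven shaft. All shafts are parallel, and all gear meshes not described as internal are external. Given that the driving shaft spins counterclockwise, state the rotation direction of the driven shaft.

counterclockwise

the driving shaft → shaft II: external mesh, 1 reversal → CW.
shaft II → shaft III: driver → idler → idler → driven is 3 external meshes, 3 reversals → CCW.
shaft III → the driven shaft: internal mesh, same direction → CCW.
4 reversals in total — an even number — so the driven shaft turns the same way as the driving shaft.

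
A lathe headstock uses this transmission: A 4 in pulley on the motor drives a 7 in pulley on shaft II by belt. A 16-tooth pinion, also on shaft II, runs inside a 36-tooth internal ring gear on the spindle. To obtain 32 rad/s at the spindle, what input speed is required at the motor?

Overall ratio R = 1.75 × 2.25 = 3.9375.
Required input speed = output speed × R = 32 × 3.9375 = 126 rad/s.

126 rad/s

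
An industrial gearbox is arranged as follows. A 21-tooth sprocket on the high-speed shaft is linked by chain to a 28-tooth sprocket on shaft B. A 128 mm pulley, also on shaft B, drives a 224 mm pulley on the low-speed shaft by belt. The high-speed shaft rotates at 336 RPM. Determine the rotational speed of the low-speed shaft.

144 RPM

the high-speed shaft → shaft B (chain, 28/21): 336 ÷ 1.3333 = 252 RPM
shaft B → the low-speed shaft (belt, 224/128): 252 ÷ 1.75 = 144 RPM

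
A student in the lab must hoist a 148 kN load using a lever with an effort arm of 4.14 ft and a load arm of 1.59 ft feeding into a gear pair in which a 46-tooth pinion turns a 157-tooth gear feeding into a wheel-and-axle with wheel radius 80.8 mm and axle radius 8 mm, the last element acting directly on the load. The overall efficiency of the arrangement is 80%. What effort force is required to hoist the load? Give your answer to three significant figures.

2.06 kN

Lever MA = effort arm / load arm = 4.14/1.59 = 2.6038.
Gear pair MA = 157/46 = 3.413.
Wheel-and-axle MA = R/r = 80.8/8 = 10.1.
Combined ideal MA = 2.6038 × 3.413 × 10.1 = 89.757.
Actual MA = 89.757 × 0.80 = 71.805.
Effort = load / actual MA = 148 / 71.805 = 2.0611 kN.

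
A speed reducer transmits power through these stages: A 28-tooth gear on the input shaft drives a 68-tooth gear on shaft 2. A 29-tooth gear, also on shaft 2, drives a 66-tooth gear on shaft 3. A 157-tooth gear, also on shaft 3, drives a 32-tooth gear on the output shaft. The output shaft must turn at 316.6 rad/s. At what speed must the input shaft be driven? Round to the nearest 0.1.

356.7 rad/s

Overall ratio R = 2.4286 × 2.2759 × 0.20382 = 1.1265.
Required input speed = output speed × R = 316.6 × 1.1265 = 356.66 rad/s.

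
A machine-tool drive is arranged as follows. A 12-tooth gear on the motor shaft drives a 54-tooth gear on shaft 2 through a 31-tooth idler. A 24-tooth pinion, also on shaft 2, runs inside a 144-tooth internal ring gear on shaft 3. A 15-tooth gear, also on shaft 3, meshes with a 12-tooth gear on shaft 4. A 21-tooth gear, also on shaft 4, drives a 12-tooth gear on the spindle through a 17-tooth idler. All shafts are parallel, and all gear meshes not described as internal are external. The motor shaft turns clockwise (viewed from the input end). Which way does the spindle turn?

counterclockwise

the motor shaft → shaft 2: driver → idler → driven is 2 external meshes, 2 reversals → CW.
shaft 2 → shaft 3: internal mesh, same direction → CW.
shaft 3 → shaft 4: external mesh, 1 reversal → CCW.
shaft 4 → the spindle: driver → idler → driven is 2 external meshes, 2 reversals → CCW.
5 reversals in total — an odd number — so the spindle turns opposite to the motor shaft.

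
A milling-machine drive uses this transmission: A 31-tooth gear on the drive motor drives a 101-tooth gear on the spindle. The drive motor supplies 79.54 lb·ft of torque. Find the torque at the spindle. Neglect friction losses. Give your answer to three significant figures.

Gear mesh: ratio = 101/31 = 3.2581; torque at the spindle = 79.54 × 3.2581 = 259.15 lb·ft.

259 lb·ft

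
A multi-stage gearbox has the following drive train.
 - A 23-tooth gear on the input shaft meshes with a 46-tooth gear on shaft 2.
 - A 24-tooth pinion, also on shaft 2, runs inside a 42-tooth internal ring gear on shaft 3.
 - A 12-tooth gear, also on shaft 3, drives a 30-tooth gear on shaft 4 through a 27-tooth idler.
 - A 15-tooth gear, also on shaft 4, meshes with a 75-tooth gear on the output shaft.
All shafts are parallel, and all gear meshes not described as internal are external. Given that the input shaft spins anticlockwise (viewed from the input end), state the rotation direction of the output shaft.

the input shaft → shaft 2: external mesh, 1 reversal → CW.
shaft 2 → shaft 3: internal mesh, same direction → CW.
shaft 3 → shaft 4: driver → idler → driven is 2 external meshes, 2 reversals → CW.
shaft 4 → the output shaft: external mesh, 1 reversal → CCW.
4 reversals in total — an even number — so the output shaft turns the same way as the input shaft.

anticlockwise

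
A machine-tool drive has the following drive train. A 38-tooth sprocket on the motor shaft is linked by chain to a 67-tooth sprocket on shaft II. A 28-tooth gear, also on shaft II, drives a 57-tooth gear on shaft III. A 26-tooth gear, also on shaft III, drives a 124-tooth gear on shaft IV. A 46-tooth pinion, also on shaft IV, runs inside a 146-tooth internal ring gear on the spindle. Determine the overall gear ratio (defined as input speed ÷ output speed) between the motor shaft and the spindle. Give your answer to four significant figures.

54.33

Each stage contributes driven/driver: chain 67/38 = 1.7632, gear mesh 57/28 = 2.0357, gear mesh 124/26 = 4.7692, internal gear 146/46 = 3.1739.
Overall: 1.7632 × 2.0357 × 4.7692 × 3.1739 = 54.331.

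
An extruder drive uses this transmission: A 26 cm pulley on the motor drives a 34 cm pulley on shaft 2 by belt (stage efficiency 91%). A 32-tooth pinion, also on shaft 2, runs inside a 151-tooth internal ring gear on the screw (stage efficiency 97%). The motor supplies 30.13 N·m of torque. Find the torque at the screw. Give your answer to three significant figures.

Belt: ratio = 34/26 = 1.3077; torque at shaft 2 = 30.13 × 1.3077 × 0.91 = 35.855 N·m.
Internal gear: ratio = 151/32 = 4.7188; torque at the screw = 35.855 × 4.7188 × 0.97 = 164.11 N·m.

164 N·m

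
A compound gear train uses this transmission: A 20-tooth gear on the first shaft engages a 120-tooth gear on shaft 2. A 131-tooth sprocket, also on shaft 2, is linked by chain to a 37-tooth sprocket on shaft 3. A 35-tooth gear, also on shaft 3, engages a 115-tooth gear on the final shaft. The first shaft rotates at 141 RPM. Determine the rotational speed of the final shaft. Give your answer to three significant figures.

gear mesh 120/20 = 6 → 141/6 = 23.5 RPM
chain 37/131 = 0.28244 → 23.5/0.28244 = 83.203 RPM
gear mesh 115/35 = 3.2857 → 83.203/3.2857 = 25.323 RPM

25.3 RPM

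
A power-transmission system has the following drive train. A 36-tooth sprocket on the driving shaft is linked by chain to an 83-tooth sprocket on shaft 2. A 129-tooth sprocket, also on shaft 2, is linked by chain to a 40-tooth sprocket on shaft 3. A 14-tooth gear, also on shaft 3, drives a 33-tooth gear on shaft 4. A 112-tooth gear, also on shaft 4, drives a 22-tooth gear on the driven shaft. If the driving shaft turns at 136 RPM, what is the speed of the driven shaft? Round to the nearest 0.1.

410.9 RPM

the driving shaft → shaft 2 (chain, 83/36): 136 ÷ 2.3056 = 58.988 RPM
shaft 2 → shaft 3 (chain, 40/129): 58.988 ÷ 0.31008 = 190.24 RPM
shaft 3 → shaft 4 (gear mesh, 33/14): 190.24 ÷ 2.3571 = 80.706 RPM
shaft 4 → the driven shaft (gear mesh, 22/112): 80.706 ÷ 0.19643 = 410.87 RPM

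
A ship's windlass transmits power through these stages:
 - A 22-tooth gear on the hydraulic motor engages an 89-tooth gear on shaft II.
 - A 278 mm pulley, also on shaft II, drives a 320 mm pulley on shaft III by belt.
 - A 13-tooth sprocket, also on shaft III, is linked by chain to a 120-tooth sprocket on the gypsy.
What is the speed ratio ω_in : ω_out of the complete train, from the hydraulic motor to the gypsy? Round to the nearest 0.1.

43.0

Each stage contributes driven/driver: gear mesh 89/22 = 4.0455, belt 320/278 = 1.1511, chain 120/13 = 9.2308.
Overall: 4.0455 × 1.1511 × 9.2308 = 42.984.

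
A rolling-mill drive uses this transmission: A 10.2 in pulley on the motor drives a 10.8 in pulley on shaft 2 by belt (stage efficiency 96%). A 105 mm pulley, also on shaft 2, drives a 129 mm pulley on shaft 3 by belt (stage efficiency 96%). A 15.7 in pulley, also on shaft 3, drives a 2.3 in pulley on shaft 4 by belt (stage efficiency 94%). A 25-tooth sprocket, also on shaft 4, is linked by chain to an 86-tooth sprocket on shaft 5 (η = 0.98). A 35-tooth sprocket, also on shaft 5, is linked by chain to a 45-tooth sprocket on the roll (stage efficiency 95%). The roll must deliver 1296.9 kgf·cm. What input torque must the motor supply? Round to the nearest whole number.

Overall ratio R = 1.0588 × 1.2286 × 0.1465 × 3.44 × 1.2857 = 0.84286; overall efficiency η = 0.96 × 0.96 × 0.94 × 0.98 × 0.95 = 0.8065.
Input torque = output torque / (R × η) = 1296.9 / (0.84286 × 0.8065) = 1907.8 kgf·cm.

1908 kgf·cm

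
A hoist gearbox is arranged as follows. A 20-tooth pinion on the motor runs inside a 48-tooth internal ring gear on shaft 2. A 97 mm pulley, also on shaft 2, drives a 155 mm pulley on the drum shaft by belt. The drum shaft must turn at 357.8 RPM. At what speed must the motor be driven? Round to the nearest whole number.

1372 RPM

Overall ratio R = 2.4 × 1.5979 = 3.8351.
Required input speed = output speed × R = 357.8 × 3.8351 = 1372.2 RPM.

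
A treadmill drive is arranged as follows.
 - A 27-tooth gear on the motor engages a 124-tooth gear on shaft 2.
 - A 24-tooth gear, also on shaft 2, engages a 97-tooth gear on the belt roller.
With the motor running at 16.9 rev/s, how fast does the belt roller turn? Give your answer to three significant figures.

the motor → shaft 2 (gear mesh, 124/27): 16.9 ÷ 4.5926 = 3.6798 rev/s
shaft 2 → the belt roller (gear mesh, 97/24): 3.6798 ÷ 4.0417 = 0.91048 rev/s

0.910 rev/s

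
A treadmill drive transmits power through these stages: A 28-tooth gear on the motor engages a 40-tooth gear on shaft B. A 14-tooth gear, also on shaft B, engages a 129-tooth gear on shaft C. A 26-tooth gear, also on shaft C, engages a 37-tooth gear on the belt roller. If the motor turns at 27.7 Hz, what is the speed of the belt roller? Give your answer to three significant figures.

Gear mesh: ratio = 40/28 = 1.4286, so shaft B turns at 27.7 / 1.4286 = 19.39 Hz.
Gear mesh: ratio = 129/14 = 9.2143, so shaft C turns at 19.39 / 9.2143 = 2.1043 Hz.
Gear mesh: ratio = 37/26 = 1.4231, so the belt roller turns at 2.1043 / 1.4231 = 1.4787 Hz.

1.48 Hz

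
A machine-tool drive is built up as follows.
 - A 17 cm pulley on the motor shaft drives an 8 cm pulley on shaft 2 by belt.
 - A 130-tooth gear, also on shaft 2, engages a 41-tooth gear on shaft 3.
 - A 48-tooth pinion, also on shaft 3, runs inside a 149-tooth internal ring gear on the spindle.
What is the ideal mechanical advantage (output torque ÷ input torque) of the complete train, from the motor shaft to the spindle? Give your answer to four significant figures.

Each stage contributes driven/driver: belt 8/17 = 0.47059, gear mesh 41/130 = 0.31538, internal gear 149/48 = 3.1042.
Overall: 0.47059 × 0.31538 × 3.1042 = 0.46071.

0.4607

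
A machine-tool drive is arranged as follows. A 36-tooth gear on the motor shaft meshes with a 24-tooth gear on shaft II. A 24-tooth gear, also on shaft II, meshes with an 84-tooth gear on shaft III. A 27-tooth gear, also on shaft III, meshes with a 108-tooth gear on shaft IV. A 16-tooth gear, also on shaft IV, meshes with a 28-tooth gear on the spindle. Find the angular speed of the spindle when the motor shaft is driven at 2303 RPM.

141 RPM

gear mesh 24/36 = 0.66667 → 2303/0.66667 = 3454.5 RPM
gear mesh 84/24 = 3.5 → 3454.5/3.5 = 987 RPM
gear mesh 108/27 = 4 → 987/4 = 246.75 RPM
gear mesh 28/16 = 1.75 → 246.75/1.75 = 141 RPM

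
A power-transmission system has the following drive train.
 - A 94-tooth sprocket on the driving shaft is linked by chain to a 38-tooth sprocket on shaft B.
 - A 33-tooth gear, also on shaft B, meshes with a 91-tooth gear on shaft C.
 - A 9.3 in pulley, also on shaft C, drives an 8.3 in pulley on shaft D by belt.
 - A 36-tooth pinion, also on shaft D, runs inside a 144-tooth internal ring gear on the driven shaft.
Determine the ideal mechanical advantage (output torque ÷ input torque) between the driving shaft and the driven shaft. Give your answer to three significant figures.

Each stage contributes driven/driver: chain 38/94 = 0.40426, gear mesh 91/33 = 2.7576, belt 8.3/9.3 = 0.89247, internal gear 144/36 = 4.
Overall: 0.40426 × 2.7576 × 0.89247 × 4 = 3.9796.

3.98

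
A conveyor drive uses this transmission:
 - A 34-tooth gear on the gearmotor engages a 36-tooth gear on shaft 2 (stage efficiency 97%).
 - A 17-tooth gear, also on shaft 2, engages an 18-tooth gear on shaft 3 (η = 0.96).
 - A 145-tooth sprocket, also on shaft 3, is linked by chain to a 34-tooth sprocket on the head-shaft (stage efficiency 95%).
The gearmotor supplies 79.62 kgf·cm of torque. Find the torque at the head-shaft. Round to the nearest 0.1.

Gear mesh: ratio = 36/34 = 1.0588; torque at shaft 2 = 79.62 × 1.0588 × 0.97 = 81.774 kgf·cm.
Gear mesh: ratio = 18/17 = 1.0588; torque at shaft 3 = 81.774 × 1.0588 × 0.96 = 83.121 kgf·cm.
Chain: ratio = 34/145 = 0.23448; torque at the head-shaft = 83.121 × 0.23448 × 0.95 = 18.516 kgf·cm.

18.5 kgf·cm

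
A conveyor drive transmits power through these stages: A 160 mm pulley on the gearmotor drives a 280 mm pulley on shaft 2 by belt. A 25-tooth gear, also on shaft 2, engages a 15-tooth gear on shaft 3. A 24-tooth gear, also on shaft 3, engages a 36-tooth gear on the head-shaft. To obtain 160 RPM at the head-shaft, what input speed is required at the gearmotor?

Overall ratio R = 1.75 × 0.6 × 1.5 = 1.575.
Required input speed = output speed × R = 160 × 1.575 = 252 RPM.

252 RPM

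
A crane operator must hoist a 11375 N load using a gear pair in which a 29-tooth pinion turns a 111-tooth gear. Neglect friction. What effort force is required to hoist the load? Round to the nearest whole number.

2972 N

Gear pair MA = 111/29 = 3.8276.
Effort = load / MA = 11375 / 3.8276 = 2971.8 N.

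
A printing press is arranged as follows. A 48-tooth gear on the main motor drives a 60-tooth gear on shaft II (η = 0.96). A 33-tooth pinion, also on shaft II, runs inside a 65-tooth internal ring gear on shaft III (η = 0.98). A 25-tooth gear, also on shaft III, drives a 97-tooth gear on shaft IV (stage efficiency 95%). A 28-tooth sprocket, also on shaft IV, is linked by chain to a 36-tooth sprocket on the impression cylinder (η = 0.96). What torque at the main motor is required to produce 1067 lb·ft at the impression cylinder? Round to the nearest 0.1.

101.2 lb·ft

Overall ratio R = 1.25 × 1.9697 × 3.88 × 1.2857 = 12.282; overall efficiency η = 0.96 × 0.98 × 0.95 × 0.96 = 0.8580.
Input torque = output torque / (R × η) = 1067 / (12.282 × 0.8580) = 101.25 lb·ft.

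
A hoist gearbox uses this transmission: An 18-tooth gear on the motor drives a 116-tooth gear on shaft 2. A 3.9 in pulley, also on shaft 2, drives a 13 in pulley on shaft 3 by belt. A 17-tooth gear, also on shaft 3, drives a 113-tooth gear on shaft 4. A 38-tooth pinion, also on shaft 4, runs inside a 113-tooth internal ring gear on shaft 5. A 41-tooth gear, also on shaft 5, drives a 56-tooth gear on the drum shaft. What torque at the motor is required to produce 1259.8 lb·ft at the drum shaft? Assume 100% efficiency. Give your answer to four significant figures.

2.172 lb·ft

Overall ratio R = 6.4444 × 3.3333 × 6.6471 × 2.9737 × 1.3659 = 579.95.
Input torque = output torque / R = 1259.8 / 579.95 = 2.1722 lb·ft.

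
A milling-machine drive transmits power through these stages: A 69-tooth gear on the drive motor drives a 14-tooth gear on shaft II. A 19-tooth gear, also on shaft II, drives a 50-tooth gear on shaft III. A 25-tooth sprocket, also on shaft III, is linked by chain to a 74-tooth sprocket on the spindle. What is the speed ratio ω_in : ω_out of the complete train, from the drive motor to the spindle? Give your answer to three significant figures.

Each stage contributes driven/driver: gear mesh 14/69 = 0.2029, gear mesh 50/19 = 2.6316, chain 74/25 = 2.96.
Overall: 0.2029 × 2.6316 × 2.96 = 1.5805.

1.58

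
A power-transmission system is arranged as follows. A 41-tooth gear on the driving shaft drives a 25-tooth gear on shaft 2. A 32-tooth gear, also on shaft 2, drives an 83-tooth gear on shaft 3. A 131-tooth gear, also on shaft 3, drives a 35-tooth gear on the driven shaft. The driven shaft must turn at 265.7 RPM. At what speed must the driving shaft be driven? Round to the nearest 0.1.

Overall ratio R = 0.60976 × 2.5938 × 0.26718 = 0.42255.
Required input speed = output speed × R = 265.7 × 0.42255 = 112.27 RPM.

112.3 RPM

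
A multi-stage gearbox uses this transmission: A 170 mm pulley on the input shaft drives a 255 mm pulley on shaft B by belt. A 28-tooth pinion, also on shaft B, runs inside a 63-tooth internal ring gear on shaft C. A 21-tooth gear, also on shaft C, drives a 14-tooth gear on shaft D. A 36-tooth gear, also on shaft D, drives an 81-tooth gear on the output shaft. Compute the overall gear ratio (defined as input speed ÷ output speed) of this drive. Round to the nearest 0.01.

5.06

Each stage contributes driven/driver: belt 255/170 = 1.5, internal gear 63/28 = 2.25, gear mesh 14/21 = 0.66667, gear mesh 81/36 = 2.25.
Overall: 1.5 × 2.25 × 0.66667 × 2.25 = 5.0625.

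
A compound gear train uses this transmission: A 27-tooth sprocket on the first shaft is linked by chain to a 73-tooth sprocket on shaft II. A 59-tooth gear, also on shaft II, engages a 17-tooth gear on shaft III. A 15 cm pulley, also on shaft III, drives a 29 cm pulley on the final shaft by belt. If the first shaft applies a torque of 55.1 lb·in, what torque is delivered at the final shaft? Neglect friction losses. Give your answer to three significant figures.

83.0 lb·in

After the chain (73/27): 55.1 × 2.7037 = 148.97 lb·in
After the gear mesh (17/59): 148.97 × 0.28814 = 42.925 lb·in
After the belt (29/15): 42.925 × 1.9333 = 82.988 lb·in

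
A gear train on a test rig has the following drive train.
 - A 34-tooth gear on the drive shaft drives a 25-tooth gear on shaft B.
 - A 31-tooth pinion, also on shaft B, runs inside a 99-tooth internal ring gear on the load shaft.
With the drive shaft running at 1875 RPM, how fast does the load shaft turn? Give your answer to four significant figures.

gear mesh 25/34 = 0.73529 → 1875/0.73529 = 2550 RPM
internal gear 99/31 = 3.1935 → 2550/3.1935 = 798.48 RPM

798.5 RPM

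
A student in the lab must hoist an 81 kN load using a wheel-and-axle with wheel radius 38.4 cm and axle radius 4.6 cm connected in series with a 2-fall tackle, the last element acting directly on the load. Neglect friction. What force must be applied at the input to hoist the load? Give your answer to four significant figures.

Wheel-and-axle MA = R/r = 38.4/4.6 = 8.3478.
Block-and-tackle MA = number of supporting rope parts = 2.
Combined ideal MA = 8.3478 × 2 = 16.696.
Effort = load / MA = 81 / 16.696 = 4.8516 kN.

4.852 kN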